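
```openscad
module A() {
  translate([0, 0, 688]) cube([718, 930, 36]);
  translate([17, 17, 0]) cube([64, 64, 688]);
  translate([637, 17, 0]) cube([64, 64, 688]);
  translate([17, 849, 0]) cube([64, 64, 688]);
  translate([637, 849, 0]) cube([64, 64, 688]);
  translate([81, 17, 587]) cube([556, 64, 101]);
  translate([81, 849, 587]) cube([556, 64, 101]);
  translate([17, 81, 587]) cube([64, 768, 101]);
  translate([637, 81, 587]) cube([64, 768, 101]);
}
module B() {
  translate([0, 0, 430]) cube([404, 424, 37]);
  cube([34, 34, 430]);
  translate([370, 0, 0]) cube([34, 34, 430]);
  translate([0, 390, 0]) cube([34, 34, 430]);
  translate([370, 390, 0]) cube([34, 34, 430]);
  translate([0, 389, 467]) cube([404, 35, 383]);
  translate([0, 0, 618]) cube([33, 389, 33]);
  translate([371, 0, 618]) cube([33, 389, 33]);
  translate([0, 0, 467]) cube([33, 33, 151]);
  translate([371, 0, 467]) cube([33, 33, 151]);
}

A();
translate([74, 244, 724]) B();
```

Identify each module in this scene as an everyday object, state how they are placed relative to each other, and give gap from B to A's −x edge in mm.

The chair's min-x is at 74; the table's min-x is 0; gap = 74 mm.

A is a table. B is a chair. The chair is on top of the table. The gap from the chair to the table's −x edge is 74 mm.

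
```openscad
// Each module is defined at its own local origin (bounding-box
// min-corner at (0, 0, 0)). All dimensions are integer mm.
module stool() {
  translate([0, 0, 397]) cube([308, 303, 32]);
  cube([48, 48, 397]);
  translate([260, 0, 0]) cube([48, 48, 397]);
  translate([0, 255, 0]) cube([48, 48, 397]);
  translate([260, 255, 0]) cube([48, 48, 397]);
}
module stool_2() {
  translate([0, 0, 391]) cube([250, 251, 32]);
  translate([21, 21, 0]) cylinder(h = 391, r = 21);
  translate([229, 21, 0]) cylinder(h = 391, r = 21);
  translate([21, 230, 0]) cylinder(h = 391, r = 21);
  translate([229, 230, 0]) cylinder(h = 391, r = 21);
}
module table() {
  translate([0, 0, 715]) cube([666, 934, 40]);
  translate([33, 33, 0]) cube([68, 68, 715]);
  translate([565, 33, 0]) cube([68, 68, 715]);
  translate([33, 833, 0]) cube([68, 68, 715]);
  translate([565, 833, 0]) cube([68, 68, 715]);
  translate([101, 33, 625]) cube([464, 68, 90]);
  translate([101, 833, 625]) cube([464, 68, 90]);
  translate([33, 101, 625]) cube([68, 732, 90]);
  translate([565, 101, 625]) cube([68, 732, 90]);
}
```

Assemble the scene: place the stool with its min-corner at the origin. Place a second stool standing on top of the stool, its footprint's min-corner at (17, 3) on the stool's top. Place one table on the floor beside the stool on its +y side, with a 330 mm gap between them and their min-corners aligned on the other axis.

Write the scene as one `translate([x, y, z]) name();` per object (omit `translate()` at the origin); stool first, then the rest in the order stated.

stool();
translate([17, 3, 429]) stool_2();
translate([0, 633, 0]) table();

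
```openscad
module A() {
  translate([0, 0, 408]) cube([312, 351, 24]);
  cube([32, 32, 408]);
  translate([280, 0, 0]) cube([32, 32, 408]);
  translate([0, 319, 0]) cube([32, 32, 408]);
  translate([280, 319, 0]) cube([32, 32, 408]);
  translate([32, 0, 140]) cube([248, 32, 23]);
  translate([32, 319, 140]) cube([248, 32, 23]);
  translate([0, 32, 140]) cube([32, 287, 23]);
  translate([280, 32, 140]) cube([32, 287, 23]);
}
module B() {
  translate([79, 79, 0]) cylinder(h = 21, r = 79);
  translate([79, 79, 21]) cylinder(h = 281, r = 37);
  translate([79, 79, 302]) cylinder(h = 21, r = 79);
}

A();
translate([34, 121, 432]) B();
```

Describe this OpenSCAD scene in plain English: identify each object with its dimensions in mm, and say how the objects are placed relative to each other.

A is a simple wooden stool: a rectangular seat 312 mm (x) by 351 mm (y), 24 mm thick, top face at z = 432 mm, on four square legs, each 32×32 mm in cross-section. The legs rest on z = 0, each flush with a corner of the seat. Four stretchers, 32 mm wide and 23 mm tall, connect adjacent legs with their undersides at z = 140 mm, each running between the inner faces of the legs it joins and aligned with the legs' outer faces on the other axis.

B is a spool: two coaxial disc flanges of radius 79 mm and thickness 21 mm, joined by a core cylinder of radius 37 mm and height 281 mm. The lower flange rests on z = 0 and the three cylinders share a vertical axis.

The spool is on top of the stool.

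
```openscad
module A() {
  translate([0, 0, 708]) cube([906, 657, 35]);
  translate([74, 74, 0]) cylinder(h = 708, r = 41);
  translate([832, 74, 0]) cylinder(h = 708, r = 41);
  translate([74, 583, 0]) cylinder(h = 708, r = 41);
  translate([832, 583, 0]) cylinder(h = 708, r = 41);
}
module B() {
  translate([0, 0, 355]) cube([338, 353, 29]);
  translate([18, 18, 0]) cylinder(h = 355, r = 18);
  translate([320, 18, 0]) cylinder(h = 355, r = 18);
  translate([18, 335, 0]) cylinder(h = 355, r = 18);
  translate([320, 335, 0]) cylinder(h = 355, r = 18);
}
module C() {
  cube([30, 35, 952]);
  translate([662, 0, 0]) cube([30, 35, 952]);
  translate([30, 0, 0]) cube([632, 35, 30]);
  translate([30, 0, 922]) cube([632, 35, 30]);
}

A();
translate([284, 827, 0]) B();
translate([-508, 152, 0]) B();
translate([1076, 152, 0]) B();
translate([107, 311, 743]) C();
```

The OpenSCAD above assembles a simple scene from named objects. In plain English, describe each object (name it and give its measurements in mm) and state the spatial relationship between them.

A is a table with a 906×657 mm rectangular top, 35 mm thick, top surface at z = 743 mm, supported by four round legs of 82 mm diameter, each leg's bounding box inset 33 mm from the nearest pair of top edges, running from the floor.

B is a four-legged stool. The seat is a 338×353×29 mm slab whose top surface is at z = 384 mm; four round legs, each 36 mm in diameter, run from the floor (z = 0) to the underside of the seat, each leg's axis is inset half a diameter from the nearest pair of seat edges (so the leg's bounding box is flush with the corner).

C is a rectangular picture frame lying in the x–z plane (depth along y). The opening is 632 mm wide (x) by 892 mm tall (z), surrounded by a border 30 mm wide on all four sides. The frame is 35 mm deep and is made of two full-height vertical stiles with two horizontal rails fitted between them.

Three stools sit around the table at the +y, −x, +x sides. The picture frame is on top of the table, centred.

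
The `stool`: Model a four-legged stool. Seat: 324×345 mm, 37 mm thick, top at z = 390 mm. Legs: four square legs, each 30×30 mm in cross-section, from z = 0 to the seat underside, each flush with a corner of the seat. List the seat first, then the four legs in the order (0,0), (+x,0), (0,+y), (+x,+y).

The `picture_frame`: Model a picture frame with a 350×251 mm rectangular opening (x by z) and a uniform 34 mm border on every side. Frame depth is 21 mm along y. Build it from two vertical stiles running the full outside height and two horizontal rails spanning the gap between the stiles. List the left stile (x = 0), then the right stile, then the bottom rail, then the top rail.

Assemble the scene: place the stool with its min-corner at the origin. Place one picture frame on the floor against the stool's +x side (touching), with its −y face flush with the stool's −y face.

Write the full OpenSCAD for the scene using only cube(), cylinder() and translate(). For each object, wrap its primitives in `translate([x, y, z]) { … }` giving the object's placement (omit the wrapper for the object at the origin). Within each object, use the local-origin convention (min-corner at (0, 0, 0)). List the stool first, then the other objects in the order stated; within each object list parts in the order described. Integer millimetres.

translate([0, 0, 353]) cube([324, 345, 37]);
cube([30, 30, 353]);
translate([294, 0, 0]) cube([30, 30, 353]);
translate([0, 315, 0]) cube([30, 30, 353]);
translate([294, 315, 0]) cube([30, 30, 353]);
translate([324, 0, 0]) {
  cube([34, 21, 319]);
  translate([384, 0, 0]) cube([34, 21, 319]);
  translate([34, 0, 0]) cube([350, 21, 34]);
  translate([34, 0, 285]) cube([350, 21, 34]);
}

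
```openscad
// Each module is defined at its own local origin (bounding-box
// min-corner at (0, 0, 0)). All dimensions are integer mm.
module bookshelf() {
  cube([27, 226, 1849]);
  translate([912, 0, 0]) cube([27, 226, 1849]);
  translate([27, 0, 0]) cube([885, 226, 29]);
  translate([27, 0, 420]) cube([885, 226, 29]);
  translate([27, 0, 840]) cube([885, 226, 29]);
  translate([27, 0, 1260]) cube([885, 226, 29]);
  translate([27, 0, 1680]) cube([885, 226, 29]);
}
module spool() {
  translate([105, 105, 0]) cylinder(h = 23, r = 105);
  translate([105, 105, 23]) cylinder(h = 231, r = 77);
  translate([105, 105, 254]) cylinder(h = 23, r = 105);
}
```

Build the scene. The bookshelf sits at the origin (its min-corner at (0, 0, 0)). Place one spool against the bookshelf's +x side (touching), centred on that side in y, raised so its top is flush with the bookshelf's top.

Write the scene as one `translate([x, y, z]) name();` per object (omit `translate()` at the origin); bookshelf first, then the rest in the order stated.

bookshelf();
translate([939, 8, 1572]) spool();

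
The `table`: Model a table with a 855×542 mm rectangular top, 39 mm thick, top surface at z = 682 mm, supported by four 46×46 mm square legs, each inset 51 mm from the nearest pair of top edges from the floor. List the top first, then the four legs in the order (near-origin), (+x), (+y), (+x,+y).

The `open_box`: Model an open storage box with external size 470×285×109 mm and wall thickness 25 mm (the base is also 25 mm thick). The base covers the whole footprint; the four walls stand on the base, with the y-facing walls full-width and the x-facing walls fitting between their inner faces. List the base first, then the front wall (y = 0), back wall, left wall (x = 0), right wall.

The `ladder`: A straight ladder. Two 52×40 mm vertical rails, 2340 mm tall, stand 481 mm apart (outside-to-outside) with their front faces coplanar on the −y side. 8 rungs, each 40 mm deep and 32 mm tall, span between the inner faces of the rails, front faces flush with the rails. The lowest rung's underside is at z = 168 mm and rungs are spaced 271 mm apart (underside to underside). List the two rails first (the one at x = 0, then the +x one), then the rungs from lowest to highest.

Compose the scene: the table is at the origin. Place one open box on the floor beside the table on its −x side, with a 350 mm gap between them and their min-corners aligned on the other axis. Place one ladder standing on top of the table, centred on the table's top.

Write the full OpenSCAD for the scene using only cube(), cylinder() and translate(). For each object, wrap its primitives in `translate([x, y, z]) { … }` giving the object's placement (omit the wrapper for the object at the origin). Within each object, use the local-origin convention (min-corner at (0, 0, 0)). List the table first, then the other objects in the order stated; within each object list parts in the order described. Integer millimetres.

translate([0, 0, 643]) cube([855, 542, 39]);
translate([51, 51, 0]) cube([46, 46, 643]);
translate([758, 51, 0]) cube([46, 46, 643]);
translate([51, 445, 0]) cube([46, 46, 643]);
translate([758, 445, 0]) cube([46, 46, 643]);
translate([-820, 0, 0]) {
  cube([470, 285, 25]);
  translate([0, 0, 25]) cube([470, 25, 84]);
  translate([0, 260, 25]) cube([470, 25, 84]);
  translate([0, 25, 25]) cube([25, 235, 84]);
  translate([445, 25, 25]) cube([25, 235, 84]);
}
translate([187, 251, 682]) {
  cube([52, 40, 2340]);
  translate([429, 0, 0]) cube([52, 40, 2340]);
  translate([52, 0, 168]) cube([377, 40, 32]);
  translate([52, 0, 439]) cube([377, 40, 32]);
  translate([52, 0, 710]) cube([377, 40, 32]);
  translate([52, 0, 981]) cube([377, 40, 32]);
  translate([52, 0, 1252]) cube([377, 40, 32]);
  translate([52, 0, 1523]) cube([377, 40, 32]);
  translate([52, 0, 1794]) cube([377, 40, 32]);
  translate([52, 0, 2065]) cube([377, 40, 32]);
}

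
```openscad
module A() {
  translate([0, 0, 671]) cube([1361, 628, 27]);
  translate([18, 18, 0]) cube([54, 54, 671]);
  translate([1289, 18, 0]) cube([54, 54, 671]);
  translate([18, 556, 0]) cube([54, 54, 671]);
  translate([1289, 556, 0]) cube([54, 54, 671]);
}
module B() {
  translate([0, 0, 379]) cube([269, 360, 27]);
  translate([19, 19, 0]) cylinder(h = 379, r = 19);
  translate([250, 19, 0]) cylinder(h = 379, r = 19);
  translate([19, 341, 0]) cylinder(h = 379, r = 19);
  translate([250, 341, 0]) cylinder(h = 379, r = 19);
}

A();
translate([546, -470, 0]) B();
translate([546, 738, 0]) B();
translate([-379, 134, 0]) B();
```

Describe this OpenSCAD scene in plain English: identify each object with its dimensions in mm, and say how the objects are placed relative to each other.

A is a table: top 1361 mm (x) × 628 mm (y), 27 mm thick, upper face at z = 698 mm, on four 54×54 mm square legs, each inset 18 mm from the nearest pair of top edges, running from z = 0 to the bottom of the top.

B is a four-legged stool. The seat is 269×360 mm, 27 mm thick, top at z = 406 mm. It stands on four round legs, each 38 mm in diameter, from z = 0 to the seat underside, each leg's axis is inset half a diameter from the nearest pair of seat edges (so the leg's bounding box is flush with the corner).

Three stools sit around the table at the −y, +y, −x sides.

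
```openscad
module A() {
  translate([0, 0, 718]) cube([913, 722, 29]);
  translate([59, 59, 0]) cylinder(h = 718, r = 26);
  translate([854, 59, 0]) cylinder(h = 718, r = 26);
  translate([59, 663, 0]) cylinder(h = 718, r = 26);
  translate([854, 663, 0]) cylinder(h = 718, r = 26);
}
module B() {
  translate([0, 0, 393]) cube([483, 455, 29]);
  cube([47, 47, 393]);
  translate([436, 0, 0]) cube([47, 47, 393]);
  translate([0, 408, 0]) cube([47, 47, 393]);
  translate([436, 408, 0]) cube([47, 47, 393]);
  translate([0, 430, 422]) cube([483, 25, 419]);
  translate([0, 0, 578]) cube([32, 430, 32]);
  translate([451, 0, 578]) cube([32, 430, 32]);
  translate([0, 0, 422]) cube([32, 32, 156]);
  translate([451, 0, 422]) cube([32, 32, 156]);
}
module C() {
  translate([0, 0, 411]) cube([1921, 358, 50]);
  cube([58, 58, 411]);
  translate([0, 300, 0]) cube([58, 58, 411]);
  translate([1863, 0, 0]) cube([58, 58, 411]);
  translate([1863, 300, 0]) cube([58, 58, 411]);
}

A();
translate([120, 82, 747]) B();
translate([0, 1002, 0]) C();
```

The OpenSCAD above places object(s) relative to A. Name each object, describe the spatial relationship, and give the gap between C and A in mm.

The bench's nearest face is 280 mm from the table's +y face.

A is a table. B is a chair. C is a bench. The chair is on top of the table. The bench is on the floor beside the table on its +y side. The gap between the bench and the table is 280 mm.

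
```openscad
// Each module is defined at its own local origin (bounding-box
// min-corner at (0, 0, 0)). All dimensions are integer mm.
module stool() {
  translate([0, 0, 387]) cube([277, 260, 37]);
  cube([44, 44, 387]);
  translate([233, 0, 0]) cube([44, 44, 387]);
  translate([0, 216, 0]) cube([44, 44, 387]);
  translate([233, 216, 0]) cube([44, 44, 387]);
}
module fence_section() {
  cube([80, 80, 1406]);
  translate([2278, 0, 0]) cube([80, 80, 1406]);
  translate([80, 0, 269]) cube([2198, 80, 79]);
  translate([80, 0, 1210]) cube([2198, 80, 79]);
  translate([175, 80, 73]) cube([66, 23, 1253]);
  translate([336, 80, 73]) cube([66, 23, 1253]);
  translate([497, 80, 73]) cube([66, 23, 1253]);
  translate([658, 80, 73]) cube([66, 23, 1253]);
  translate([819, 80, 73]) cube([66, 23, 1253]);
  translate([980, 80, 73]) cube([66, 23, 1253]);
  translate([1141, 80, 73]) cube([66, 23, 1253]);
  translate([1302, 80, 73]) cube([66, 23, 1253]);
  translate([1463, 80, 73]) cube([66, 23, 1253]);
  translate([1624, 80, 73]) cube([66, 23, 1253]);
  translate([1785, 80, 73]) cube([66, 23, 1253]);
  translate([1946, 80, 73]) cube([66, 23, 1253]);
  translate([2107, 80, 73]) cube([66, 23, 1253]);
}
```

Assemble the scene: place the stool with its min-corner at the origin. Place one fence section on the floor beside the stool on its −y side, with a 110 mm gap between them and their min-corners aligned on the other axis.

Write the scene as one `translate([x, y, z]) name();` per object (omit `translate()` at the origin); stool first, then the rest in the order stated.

stool();
translate([0, -213, 0]) fence_section();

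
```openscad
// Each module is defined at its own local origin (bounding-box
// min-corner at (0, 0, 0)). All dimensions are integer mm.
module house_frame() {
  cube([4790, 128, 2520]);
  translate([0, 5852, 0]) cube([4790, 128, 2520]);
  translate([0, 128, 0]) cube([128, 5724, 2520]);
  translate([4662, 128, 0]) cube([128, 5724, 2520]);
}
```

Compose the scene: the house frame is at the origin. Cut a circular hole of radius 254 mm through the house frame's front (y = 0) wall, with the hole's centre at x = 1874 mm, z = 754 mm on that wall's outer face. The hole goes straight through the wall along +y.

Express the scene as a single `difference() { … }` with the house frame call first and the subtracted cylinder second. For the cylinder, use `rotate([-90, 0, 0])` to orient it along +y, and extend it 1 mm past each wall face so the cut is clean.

difference() {
  house_frame();
  translate([1874, -1, 754]) rotate([-90, 0, 0]) cylinder(h = 130, r = 254);
}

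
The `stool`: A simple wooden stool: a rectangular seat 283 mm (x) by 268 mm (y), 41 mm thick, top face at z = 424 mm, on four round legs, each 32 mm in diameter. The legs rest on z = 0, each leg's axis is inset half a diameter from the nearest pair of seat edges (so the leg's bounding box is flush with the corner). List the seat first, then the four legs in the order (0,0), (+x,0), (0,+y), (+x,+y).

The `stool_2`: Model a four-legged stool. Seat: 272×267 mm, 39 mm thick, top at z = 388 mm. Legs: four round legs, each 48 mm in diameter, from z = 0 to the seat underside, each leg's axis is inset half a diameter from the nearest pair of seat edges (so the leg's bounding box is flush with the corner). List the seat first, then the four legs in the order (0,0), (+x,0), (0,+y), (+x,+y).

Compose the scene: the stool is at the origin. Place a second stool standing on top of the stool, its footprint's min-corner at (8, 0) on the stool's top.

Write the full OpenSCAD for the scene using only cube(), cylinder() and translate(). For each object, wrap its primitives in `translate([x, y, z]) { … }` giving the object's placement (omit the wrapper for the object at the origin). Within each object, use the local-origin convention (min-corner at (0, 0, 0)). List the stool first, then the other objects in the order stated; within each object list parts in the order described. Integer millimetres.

translate([0, 0, 383]) cube([283, 268, 41]);
translate([16, 16, 0]) cylinder(h = 383, r = 16);
translate([267, 16, 0]) cylinder(h = 383, r = 16);
translate([16, 252, 0]) cylinder(h = 383, r = 16);
translate([267, 252, 0]) cylinder(h = 383, r = 16);
translate([8, 0, 424]) {
  translate([0, 0, 349]) cube([272, 267, 39]);
  translate([24, 24, 0]) cylinder(h = 349, r = 24);
  translate([248, 24, 0]) cylinder(h = 349, r = 24);
  translate([24, 243, 0]) cylinder(h = 349, r = 24);
  translate([248, 243, 0]) cylinder(h = 349, r = 24);
}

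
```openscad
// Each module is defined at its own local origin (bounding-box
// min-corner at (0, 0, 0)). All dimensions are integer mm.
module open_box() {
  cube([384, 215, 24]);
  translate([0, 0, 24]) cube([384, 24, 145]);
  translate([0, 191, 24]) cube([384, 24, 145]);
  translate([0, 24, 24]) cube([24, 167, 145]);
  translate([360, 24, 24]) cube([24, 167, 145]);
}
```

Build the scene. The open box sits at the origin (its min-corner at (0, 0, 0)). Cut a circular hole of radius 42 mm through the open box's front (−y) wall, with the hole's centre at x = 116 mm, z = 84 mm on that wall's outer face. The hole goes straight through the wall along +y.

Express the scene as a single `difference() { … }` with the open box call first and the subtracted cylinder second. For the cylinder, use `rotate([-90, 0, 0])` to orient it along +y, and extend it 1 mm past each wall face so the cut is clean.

difference() {
  open_box();
  translate([116, -1, 84]) rotate([-90, 0, 0]) cylinder(h = 26, r = 42);
}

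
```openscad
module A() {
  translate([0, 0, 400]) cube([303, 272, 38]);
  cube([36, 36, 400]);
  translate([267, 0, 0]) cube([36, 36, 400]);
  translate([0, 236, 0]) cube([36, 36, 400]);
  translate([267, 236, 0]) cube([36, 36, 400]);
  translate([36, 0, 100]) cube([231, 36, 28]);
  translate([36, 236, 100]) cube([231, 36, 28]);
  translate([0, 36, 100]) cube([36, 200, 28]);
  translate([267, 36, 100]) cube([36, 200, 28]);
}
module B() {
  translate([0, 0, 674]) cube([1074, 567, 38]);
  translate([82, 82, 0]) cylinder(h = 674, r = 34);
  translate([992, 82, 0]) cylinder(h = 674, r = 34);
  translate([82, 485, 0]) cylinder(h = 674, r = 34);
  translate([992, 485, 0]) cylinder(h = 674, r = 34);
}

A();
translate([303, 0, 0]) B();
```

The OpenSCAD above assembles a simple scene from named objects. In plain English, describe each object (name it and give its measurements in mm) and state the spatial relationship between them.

A is a simple wooden stool: a rectangular seat 303 mm (x) by 272 mm (y), 38 mm thick, top face at z = 438 mm, on four square legs, each 36×36 mm in cross-section. The legs rest on z = 0, each flush with a corner of the seat. Four stretchers, 36 mm wide and 28 mm tall, connect adjacent legs with their undersides at z = 100 mm, each running between the inner faces of the legs it joins and aligned with the legs' outer faces on the other axis.

B is a table: top 1074 mm (x) × 567 mm (y), 38 mm thick, upper face at z = 712 mm, on four round legs of 68 mm diameter, each leg's bounding box inset 48 mm from the nearest pair of top edges, running from z = 0 to the bottom of the top.

The table is against the stool's +x side, with their −y faces flush.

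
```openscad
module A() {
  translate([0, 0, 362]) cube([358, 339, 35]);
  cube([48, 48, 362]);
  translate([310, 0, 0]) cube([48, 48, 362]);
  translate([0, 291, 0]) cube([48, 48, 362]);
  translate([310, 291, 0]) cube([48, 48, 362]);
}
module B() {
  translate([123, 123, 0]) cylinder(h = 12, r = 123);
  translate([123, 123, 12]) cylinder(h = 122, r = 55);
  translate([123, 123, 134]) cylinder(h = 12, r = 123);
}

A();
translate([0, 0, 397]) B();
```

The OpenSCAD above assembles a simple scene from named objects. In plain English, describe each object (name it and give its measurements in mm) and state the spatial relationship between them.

A is a simple wooden stool: a rectangular seat 358 mm (x) by 339 mm (y), 35 mm thick, top face at z = 397 mm, on four square legs, each 48×48 mm in cross-section. The legs rest on z = 0, each flush with a corner of the seat.

B is a spool: two coaxial disc flanges of radius 123 mm and thickness 12 mm, joined by a core cylinder of radius 55 mm and height 122 mm. The lower flange rests on z = 0 and the three cylinders share a vertical axis.

The spool is on top of the stool.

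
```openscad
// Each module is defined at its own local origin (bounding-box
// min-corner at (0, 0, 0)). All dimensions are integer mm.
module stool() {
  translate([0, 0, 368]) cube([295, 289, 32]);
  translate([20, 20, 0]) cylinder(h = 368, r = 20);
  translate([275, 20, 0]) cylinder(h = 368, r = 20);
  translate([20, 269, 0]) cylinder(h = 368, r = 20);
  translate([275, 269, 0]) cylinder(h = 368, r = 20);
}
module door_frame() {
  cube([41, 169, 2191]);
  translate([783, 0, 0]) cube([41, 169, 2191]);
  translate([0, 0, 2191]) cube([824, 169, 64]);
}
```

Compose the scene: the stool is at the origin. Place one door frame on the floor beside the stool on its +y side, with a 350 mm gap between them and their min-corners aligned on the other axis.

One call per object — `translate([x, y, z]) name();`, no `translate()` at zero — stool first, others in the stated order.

stool();
translate([0, 639, 0]) door_frame();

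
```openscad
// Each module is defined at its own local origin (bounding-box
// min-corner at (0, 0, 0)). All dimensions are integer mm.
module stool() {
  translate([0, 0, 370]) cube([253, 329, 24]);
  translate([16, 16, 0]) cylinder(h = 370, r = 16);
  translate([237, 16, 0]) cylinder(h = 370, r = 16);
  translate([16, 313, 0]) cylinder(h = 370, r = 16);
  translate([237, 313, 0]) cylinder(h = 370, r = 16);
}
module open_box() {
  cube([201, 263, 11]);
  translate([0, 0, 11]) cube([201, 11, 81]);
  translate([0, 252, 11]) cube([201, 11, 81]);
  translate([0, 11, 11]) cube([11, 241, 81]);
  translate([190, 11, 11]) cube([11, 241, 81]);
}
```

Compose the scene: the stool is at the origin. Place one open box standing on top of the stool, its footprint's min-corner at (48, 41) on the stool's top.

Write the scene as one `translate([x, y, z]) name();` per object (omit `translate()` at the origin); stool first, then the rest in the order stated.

stool();
translate([48, 41, 394]) open_box();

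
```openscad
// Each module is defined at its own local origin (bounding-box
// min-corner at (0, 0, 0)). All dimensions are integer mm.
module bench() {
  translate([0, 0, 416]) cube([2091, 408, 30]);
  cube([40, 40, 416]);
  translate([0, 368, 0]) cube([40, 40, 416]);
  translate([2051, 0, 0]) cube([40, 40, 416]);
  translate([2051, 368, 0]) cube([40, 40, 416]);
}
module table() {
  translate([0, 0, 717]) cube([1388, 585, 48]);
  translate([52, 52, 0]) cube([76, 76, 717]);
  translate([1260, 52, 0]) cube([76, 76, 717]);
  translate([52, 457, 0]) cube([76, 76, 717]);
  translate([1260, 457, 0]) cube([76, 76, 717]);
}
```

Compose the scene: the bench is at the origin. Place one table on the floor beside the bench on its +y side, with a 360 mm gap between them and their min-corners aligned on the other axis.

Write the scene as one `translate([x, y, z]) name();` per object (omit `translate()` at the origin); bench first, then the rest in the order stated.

bench();
translate([0, 768, 0]) table();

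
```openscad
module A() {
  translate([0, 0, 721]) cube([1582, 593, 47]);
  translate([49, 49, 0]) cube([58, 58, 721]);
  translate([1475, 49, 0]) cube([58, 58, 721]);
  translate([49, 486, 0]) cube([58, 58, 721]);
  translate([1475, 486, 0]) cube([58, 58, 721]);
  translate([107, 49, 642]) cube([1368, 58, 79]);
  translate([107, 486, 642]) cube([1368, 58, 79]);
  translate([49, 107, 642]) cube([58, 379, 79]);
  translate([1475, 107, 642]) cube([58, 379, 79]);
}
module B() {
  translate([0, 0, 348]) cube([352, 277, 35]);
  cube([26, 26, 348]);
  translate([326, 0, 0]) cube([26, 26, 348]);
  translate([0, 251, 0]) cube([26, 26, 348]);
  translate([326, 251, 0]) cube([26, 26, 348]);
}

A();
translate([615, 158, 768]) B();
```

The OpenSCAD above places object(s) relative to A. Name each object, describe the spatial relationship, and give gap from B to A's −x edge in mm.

The stool's min-x is at 615; the table's min-x is 0; gap = 615 mm.

A is a table. B is a stool. The stool is on top of the table, centred. The gap from the stool to the table's −x edge is 615 mm.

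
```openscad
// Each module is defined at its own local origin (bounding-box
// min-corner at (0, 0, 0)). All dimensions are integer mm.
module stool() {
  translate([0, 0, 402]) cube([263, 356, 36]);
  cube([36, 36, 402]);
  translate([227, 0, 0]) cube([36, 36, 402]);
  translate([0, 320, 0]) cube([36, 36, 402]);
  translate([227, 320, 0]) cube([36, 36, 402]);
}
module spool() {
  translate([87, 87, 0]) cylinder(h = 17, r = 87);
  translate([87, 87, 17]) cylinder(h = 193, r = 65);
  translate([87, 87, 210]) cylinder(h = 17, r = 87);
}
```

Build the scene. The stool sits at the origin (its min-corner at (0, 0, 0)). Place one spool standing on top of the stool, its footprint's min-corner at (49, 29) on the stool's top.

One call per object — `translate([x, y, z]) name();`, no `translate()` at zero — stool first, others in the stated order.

stool();
translate([49, 29, 438]) spool();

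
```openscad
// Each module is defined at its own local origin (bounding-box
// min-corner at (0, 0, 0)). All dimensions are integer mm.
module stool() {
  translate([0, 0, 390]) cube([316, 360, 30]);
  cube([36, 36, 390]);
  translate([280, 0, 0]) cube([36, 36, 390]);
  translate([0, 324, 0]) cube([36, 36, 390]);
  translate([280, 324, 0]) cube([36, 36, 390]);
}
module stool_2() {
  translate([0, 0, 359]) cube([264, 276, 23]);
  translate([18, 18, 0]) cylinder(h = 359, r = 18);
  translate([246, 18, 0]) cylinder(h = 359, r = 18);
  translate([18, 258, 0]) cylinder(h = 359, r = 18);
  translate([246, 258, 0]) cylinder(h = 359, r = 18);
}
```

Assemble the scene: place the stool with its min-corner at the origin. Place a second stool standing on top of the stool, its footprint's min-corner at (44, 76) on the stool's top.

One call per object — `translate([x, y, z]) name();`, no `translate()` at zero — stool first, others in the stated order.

stool();
translate([44, 76, 420]) stool_2();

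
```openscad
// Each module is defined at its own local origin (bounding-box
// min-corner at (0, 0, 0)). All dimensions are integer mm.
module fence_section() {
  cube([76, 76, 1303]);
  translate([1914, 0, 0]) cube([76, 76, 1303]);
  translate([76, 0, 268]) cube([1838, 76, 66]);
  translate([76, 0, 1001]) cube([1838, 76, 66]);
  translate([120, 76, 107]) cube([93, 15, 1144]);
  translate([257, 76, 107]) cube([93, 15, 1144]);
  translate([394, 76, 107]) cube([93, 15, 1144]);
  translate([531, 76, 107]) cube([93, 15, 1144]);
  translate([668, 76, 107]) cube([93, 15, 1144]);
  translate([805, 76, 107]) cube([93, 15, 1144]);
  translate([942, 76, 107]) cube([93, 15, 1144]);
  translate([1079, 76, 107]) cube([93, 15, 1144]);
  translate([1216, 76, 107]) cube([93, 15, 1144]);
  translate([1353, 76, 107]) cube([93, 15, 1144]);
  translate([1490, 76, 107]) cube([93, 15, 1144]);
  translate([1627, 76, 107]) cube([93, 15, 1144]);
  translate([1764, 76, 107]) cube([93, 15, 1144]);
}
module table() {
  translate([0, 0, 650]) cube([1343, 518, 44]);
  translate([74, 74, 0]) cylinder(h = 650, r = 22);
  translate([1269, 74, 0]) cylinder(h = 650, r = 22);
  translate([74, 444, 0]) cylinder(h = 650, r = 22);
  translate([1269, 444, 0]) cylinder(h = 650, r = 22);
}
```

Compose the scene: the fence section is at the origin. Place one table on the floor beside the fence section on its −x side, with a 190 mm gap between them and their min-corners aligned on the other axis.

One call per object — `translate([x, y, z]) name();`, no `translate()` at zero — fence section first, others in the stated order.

fence_section();
translate([-1533, 0, 0]) table();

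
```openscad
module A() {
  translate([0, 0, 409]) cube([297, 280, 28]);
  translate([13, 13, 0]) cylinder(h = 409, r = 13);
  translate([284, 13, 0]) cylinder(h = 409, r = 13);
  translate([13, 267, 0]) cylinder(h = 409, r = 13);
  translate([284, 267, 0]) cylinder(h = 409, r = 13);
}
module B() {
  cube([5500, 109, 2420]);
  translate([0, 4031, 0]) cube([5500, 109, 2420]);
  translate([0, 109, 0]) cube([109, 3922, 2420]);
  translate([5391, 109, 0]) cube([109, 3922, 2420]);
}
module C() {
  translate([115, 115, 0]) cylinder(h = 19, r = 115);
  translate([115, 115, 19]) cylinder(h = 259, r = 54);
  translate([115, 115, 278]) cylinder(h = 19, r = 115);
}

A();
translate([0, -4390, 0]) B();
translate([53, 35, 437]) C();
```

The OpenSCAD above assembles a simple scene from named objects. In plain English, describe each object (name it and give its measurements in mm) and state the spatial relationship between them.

A is a simple wooden stool: a rectangular seat 297 mm (x) by 280 mm (y), 28 mm thick, top face at z = 437 mm, on four round legs, each 26 mm in diameter. The legs rest on z = 0, each leg's axis is inset half a diameter from the nearest pair of seat edges (so the leg's bounding box is flush with the corner).

B is a box-shaped house frame (walls only): outside footprint 5500×4140 mm, wall height 2420 mm, wall thickness 109 mm. The two y-facing walls run the full x-width; the two x-facing walls fit between the inner faces of the y-facing walls.

C is a spool: two coaxial disc flanges of radius 115 mm and thickness 19 mm, joined by a core cylinder of radius 54 mm and height 259 mm. The lower flange rests on z = 0 and the three cylinders share a vertical axis.

The house frame is on the floor beside the stool on its −y side. The spool is on top of the stool.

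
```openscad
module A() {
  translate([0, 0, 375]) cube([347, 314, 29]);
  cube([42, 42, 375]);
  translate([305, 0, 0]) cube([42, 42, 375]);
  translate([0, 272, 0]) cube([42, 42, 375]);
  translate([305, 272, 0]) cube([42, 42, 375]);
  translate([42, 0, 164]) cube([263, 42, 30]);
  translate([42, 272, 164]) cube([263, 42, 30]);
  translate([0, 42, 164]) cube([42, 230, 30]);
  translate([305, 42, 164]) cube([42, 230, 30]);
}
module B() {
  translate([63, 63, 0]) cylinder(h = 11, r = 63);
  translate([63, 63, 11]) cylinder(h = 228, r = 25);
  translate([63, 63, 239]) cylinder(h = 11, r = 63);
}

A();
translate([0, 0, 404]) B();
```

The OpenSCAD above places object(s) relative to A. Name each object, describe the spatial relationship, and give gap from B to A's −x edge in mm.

A is a stool. B is a spool. The spool is on top of the stool. The gap from the spool to the stool's −x edge is 0 mm.

The spool's min-x is at 0; the stool's min-x is 0; gap = 0 mm.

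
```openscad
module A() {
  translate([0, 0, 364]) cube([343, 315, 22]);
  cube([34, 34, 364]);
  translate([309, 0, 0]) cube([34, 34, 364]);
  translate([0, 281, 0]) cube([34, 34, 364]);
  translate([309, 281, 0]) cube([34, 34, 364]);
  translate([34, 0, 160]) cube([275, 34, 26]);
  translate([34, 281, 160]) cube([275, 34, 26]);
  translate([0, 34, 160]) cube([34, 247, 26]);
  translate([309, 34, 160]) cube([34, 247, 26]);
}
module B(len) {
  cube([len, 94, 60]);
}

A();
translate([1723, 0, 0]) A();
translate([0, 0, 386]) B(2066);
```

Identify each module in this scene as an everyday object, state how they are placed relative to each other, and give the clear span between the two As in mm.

A is a stool. B is a beam. A beam spans the tops of two stools. The clear span between the two stools is 1380 mm.

Second stool starts at x = 1723; first ends at x = 343; clear span = 1723 − 343 = 1380 mm.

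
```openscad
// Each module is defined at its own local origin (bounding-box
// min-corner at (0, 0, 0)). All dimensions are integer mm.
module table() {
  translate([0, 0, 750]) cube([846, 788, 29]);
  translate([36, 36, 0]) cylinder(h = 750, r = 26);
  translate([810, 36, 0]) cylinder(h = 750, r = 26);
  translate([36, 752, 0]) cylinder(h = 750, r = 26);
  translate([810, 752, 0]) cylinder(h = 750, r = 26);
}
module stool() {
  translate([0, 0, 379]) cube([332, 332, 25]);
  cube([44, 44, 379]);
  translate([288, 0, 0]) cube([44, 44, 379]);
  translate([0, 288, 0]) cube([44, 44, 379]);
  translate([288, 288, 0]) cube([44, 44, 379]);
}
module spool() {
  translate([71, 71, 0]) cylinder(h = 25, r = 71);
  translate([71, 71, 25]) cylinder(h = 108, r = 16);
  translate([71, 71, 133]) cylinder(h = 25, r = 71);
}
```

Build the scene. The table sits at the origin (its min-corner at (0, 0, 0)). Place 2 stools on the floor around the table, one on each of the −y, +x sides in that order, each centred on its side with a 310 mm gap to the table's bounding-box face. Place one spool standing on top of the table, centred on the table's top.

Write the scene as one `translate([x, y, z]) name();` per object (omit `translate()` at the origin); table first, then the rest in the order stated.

table();
translate([257, -642, 0]) stool();
translate([1156, 228, 0]) stool();
translate([352, 323, 779]) spool();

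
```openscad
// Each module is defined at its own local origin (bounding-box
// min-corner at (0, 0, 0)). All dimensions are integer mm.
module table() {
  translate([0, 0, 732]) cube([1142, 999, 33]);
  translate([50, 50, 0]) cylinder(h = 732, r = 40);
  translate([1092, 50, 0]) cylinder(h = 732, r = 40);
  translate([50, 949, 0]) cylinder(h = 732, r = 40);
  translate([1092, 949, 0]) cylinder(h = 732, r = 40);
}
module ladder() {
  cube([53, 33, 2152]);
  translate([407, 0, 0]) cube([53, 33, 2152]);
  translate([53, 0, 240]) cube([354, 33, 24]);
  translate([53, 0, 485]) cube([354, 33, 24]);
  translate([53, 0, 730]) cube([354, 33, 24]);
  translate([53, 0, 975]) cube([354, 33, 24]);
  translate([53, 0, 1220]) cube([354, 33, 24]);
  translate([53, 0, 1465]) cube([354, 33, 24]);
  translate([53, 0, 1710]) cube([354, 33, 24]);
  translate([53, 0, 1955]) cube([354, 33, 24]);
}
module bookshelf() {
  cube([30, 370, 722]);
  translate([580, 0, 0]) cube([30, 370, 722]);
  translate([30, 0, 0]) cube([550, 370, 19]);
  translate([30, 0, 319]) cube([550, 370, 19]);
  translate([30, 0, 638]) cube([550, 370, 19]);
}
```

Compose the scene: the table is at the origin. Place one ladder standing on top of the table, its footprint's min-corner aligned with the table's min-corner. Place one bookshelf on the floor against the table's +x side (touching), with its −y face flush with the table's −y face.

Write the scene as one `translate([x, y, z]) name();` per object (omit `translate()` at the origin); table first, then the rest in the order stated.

table();
translate([0, 0, 765]) ladder();
translate([1142, 0, 0]) bookshelf();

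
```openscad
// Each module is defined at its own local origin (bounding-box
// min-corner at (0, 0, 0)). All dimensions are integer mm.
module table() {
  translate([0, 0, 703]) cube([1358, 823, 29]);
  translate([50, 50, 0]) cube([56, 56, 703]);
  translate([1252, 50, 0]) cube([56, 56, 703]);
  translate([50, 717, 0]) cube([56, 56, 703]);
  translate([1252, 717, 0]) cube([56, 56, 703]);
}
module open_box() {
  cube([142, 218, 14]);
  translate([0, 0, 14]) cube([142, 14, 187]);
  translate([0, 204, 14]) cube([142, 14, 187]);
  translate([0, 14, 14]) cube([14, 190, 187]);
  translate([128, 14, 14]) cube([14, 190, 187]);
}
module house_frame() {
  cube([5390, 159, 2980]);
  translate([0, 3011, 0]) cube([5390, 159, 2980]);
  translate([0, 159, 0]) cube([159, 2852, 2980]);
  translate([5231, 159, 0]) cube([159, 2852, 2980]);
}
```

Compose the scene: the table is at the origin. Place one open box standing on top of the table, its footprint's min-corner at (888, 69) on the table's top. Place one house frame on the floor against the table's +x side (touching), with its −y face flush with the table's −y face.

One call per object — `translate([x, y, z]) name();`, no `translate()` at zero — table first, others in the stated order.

table();
translate([888, 69, 732]) open_box();
translate([1358, 0, 0]) house_frame();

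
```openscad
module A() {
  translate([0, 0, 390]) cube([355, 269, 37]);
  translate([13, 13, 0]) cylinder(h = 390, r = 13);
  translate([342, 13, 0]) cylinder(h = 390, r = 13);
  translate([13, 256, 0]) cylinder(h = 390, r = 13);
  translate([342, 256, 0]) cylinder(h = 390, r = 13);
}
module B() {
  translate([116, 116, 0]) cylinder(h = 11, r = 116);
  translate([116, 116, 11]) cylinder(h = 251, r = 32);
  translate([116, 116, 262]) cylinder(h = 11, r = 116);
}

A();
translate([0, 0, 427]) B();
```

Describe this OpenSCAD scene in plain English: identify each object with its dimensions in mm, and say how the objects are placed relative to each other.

A is a simple wooden stool: a rectangular seat 355 mm (x) by 269 mm (y), 37 mm thick, top face at z = 427 mm, on four round legs, each 26 mm in diameter. The legs rest on z = 0, each leg's axis is inset half a diameter from the nearest pair of seat edges (so the leg's bounding box is flush with the corner).

B is a spool: two coaxial disc flanges of radius 116 mm and thickness 11 mm, joined by a core cylinder of radius 32 mm and height 251 mm. The lower flange rests on z = 0 and the three cylinders share a vertical axis.

The spool is on top of the stool.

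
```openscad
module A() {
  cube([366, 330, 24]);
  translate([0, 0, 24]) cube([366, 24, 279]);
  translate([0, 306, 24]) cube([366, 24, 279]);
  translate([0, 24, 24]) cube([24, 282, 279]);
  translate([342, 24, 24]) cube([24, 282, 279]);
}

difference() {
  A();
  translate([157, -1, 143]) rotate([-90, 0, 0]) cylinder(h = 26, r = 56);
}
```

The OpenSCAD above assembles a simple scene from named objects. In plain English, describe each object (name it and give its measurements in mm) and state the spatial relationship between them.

A is an open-topped rectangular box: outside dimensions 366×330×303 mm, with a uniform wall and base thickness of 24 mm. The base is a full 366×330 slab on the floor; four walls sit on top of the base. The front and back walls (the −y and +y sides) span the full width; the two side walls fit between them.

The open box has a circular hole of radius 56 mm through its front wall, centred at (x = 157, z = 143).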